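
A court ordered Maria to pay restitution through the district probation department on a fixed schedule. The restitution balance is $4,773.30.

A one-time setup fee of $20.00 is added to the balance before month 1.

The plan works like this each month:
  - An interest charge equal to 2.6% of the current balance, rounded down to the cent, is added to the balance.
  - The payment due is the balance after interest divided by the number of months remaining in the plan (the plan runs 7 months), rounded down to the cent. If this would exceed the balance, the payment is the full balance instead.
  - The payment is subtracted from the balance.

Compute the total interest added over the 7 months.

$525.24

Month 1: $4,793.30 +$124.62 interest = $4,917.92; pay $702.56 → $4,215.36
Month 2: $4,215.36 +$109.59 interest = $4,324.95; pay $720.82 → $3,604.13
Month 3: $3,604.13 +$93.70 interest = $3,697.83; pay $739.56 → $2,958.27
Month 4: $2,958.27 +$76.91 interest = $3,035.18; pay $758.79 → $2,276.39
Month 5: $2,276.39 +$59.18 interest = $2,335.57; pay $778.52 → $1,557.05
Month 6: $1,557.05 +$40.48 interest = $1,597.53; pay $798.76 → $798.77
Month 7: $798.77 +$20.76 interest = $819.53; pay $819.53 → $0.00
Total interest: $124.62 + $109.59 + $93.70 + $76.91 + $59.18 + $40.48 + $20.76 = $525.24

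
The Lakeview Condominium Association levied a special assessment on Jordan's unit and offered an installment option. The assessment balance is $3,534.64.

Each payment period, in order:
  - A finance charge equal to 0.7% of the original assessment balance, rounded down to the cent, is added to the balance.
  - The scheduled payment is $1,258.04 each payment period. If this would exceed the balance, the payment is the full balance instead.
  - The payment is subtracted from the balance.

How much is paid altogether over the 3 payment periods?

$3,608.86

Payment period 1: $3,534.64 +$24.74 interest = $3,559.38; pay $1,258.04 → $2,301.34
Payment period 2: $2,301.34 +$24.74 interest = $2,326.08; pay $1,258.04 → $1,068.04
Payment period 3: $1,068.04 +$24.74 interest = $1,092.78; pay $1,092.78 → $0.00
Total paid: $3,608.86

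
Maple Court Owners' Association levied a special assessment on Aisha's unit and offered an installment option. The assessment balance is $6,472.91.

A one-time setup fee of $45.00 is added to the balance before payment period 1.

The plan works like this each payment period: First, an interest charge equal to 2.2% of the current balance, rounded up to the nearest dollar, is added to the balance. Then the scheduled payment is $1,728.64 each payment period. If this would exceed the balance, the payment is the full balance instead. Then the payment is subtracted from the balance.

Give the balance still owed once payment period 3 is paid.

Payment period 1: $6,517.91 +$144.00 interest = $6,661.91; pay $1,728.64 → $4,933.27
Payment period 2: $4,933.27 +$109.00 interest = $5,042.27; pay $1,728.64 → $3,313.63
Payment period 3: $3,313.63 +$73.00 interest = $3,386.63; pay $1,728.64 → $1,657.99

$1,657.99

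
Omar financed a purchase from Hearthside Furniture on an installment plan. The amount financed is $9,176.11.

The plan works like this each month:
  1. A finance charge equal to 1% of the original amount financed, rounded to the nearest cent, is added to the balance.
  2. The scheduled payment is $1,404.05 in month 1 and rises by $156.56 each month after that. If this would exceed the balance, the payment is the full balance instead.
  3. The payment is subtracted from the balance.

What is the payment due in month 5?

$2,030.29

Month 1: $9,176.11 +$91.76 interest = $9,267.87; pay $1,404.05 → $7,863.82
Month 2: $7,863.82 +$91.76 interest = $7,955.58; pay $1,560.61 → $6,394.97
Month 3: $6,394.97 +$91.76 interest = $6,486.73; pay $1,717.17 → $4,769.56
Month 4: $4,769.56 +$91.76 interest = $4,861.32; pay $1,873.73 → $2,987.59
Month 5: $2,987.59 +$91.76 interest = $3,079.35; pay $2,030.29 → $1,049.06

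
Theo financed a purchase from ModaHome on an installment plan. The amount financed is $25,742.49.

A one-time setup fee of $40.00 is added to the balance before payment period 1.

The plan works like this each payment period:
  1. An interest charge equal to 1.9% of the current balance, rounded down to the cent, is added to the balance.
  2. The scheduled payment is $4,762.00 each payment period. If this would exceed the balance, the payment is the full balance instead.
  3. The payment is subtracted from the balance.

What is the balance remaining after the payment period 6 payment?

$0.00

Payment period 1: opening $25,782.49; interest $489.86 → $26,272.35; payment $4,762.00; balance $21,510.35
Payment period 2: opening $21,510.35; interest $408.69 → $21,919.04; payment $4,762.00; balance $17,157.04
Payment period 3: opening $17,157.04; interest $325.98 → $17,483.02; payment $4,762.00; balance $12,721.02
Payment period 4: opening $12,721.02; interest $241.69 → $12,962.71; payment $4,762.00; balance $8,200.71
Payment period 5: opening $8,200.71; interest $155.81 → $8,356.52; payment $4,762.00; balance $3,594.52
Payment period 6: opening $3,594.52; interest $68.29 → $3,662.81; payment $3,662.81; balance $0.00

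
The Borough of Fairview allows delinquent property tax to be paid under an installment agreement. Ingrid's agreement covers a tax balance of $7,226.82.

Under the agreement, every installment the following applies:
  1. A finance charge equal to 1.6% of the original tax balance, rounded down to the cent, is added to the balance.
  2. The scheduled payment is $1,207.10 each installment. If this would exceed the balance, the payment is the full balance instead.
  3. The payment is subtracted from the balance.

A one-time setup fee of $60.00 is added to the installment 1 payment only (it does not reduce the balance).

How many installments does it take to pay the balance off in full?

7

Installment 1: $7,226.82 +$115.62 interest = $7,342.44; pay $1,207.10 (+ $60.00 fee) → $6,135.34
Installment 2: $6,135.34 +$115.62 interest = $6,250.96; pay $1,207.10 → $5,043.86
Installment 3: $5,043.86 +$115.62 interest = $5,159.48; pay $1,207.10 → $3,952.38
Installment 4: $3,952.38 +$115.62 interest = $4,068.00; pay $1,207.10 → $2,860.90
Installment 5: $2,860.90 +$115.62 interest = $2,976.52; pay $1,207.10 → $1,769.42
Installment 6: $1,769.42 +$115.62 interest = $1,885.04; pay $1,207.10 → $677.94
Installment 7: $677.94 +$115.62 interest = $793.56; pay $793.56 → $0.00
Balance reaches $0.00 in installment 7.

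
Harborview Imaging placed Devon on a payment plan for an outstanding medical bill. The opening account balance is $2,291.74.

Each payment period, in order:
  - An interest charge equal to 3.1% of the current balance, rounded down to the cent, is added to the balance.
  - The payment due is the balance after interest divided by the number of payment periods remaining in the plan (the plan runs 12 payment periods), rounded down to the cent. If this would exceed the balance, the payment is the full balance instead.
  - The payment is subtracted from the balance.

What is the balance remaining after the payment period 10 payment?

$518.32

Payment period 1: $2,291.74 +$71.04 interest = $2,362.78; pay $196.89 → $2,165.89
Payment period 2: $2,165.89 +$67.14 interest = $2,233.03; pay $203.00 → $2,030.03
Payment period 3: $2,030.03 +$62.93 interest = $2,092.96; pay $209.29 → $1,883.67
Payment period 4: $1,883.67 +$58.39 interest = $1,942.06; pay $215.78 → $1,726.28
Payment period 5: $1,726.28 +$53.51 interest = $1,779.79; pay $222.47 → $1,557.32
Payment period 6: $1,557.32 +$48.27 interest = $1,605.59; pay $229.37 → $1,376.22
Payment period 7: $1,376.22 +$42.66 interest = $1,418.88; pay $236.48 → $1,182.40
Payment period 8: $1,182.40 +$36.65 interest = $1,219.05; pay $243.81 → $975.24
Payment period 9: $975.24 +$30.23 interest = $1,005.47; pay $251.36 → $754.11
Payment period 10: $754.11 +$23.37 interest = $777.48; pay $259.16 → $518.32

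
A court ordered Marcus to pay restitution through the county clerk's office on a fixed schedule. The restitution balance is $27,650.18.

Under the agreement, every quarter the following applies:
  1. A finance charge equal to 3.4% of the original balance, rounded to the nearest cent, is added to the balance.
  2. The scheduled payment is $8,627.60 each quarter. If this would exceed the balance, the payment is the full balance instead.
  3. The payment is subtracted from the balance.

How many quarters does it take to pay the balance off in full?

4

Quarter 1: $27,650.18 +$940.11 interest = $28,590.29; pay $8,627.60 → $19,962.69
Quarter 2: $19,962.69 +$940.11 interest = $20,902.80; pay $8,627.60 → $12,275.20
Quarter 3: $12,275.20 +$940.11 interest = $13,215.31; pay $8,627.60 → $4,587.71
Quarter 4: $4,587.71 +$940.11 interest = $5,527.82; pay $5,527.82 → $0.00
Balance reaches $0.00 in quarter 4.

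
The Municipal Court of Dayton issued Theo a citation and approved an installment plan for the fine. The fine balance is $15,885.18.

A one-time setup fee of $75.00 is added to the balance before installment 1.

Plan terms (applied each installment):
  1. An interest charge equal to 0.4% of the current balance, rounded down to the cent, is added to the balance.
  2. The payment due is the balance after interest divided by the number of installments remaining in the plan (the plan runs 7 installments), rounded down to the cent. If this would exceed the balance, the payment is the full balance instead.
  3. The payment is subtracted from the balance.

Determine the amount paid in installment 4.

Installment 1: $15,960.18 +$63.84 interest = $16,024.02; pay $2,289.14 → $13,734.88
Installment 2: $13,734.88 +$54.93 interest = $13,789.81; pay $2,298.30 → $11,491.51
Installment 3: $11,491.51 +$45.96 interest = $11,537.47; pay $2,307.49 → $9,229.98
Installment 4: $9,229.98 +$36.91 interest = $9,266.89; pay $2,316.72 → $6,950.17

$2,316.72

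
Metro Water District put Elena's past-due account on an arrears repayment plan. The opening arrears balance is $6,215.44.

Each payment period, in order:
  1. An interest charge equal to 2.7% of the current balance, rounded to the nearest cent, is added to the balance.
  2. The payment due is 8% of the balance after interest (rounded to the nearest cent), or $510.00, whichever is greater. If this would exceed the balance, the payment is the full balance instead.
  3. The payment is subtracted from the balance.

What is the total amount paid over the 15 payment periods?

# | Opening | Interest | Payment | End bal
1 | $6,215.44 | $167.82 | $510.66 | $5,872.60
2 | $5,872.60 | $158.56 | $510.00 | $5,521.16
3 | $5,521.16 | $149.07 | $510.00 | $5,160.23
4 | $5,160.23 | $139.33 | $510.00 | $4,789.56
5 | $4,789.56 | $129.32 | $510.00 | $4,408.88
6 | $4,408.88 | $119.04 | $510.00 | $4,017.92
7 | $4,017.92 | $108.48 | $510.00 | $3,616.40
8 | $3,616.40 | $97.64 | $510.00 | $3,204.04
9 | $3,204.04 | $86.51 | $510.00 | $2,780.55
10 | $2,780.55 | $75.07 | $510.00 | $2,345.62
11 | $2,345.62 | $63.33 | $510.00 | $1,898.95
12 | $1,898.95 | $51.27 | $510.00 | $1,440.22
13 | $1,440.22 | $38.89 | $510.00 | $969.11
14 | $969.11 | $26.17 | $510.00 | $485.28
15 | $485.28 | $13.10 | $498.38 | $0.00
Total paid: $7,639.04

$7,639.04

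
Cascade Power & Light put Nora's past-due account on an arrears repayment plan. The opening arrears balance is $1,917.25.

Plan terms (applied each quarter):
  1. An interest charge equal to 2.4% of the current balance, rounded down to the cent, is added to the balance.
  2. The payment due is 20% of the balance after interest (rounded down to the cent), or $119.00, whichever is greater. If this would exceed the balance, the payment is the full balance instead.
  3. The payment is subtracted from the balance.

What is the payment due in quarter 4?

$215.86

Quarter 1: opening $1,917.25; interest $46.01 → $1,963.26; payment $392.65; balance $1,570.61
Quarter 2: opening $1,570.61; interest $37.69 → $1,608.30; payment $321.66; balance $1,286.64
Quarter 3: opening $1,286.64; interest $30.87 → $1,317.51; payment $263.50; balance $1,054.01
Quarter 4: opening $1,054.01; interest $25.29 → $1,079.30; payment $215.86; balance $863.44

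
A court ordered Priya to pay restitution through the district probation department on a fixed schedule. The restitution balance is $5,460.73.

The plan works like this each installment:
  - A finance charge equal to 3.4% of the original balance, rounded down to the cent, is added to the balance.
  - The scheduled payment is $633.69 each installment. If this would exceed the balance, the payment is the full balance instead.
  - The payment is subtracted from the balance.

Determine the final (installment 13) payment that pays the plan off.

$270.03

# | Opening | Interest | Payment | End bal
1 | $5,460.73 | $185.66 | $633.69 | $5,012.70
2 | $5,012.70 | $185.66 | $633.69 | $4,564.67
3 | $4,564.67 | $185.66 | $633.69 | $4,116.64
4 | $4,116.64 | $185.66 | $633.69 | $3,668.61
5 | $3,668.61 | $185.66 | $633.69 | $3,220.58
6 | $3,220.58 | $185.66 | $633.69 | $2,772.55
7 | $2,772.55 | $185.66 | $633.69 | $2,324.52
8 | $2,324.52 | $185.66 | $633.69 | $1,876.49
9 | $1,876.49 | $185.66 | $633.69 | $1,428.46
10 | $1,428.46 | $185.66 | $633.69 | $980.43
11 | $980.43 | $185.66 | $633.69 | $532.40
12 | $532.40 | $185.66 | $633.69 | $84.37
13 | $84.37 | $185.66 | $270.03 | $0.00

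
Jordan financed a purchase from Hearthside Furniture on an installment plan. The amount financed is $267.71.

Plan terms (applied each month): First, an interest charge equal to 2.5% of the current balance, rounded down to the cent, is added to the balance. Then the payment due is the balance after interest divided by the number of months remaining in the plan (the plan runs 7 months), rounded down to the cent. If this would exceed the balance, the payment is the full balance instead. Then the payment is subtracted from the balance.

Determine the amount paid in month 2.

Month 1: $267.71 +$6.69 interest = $274.40; pay $39.20 → $235.20
Month 2: $235.20 +$5.88 interest = $241.08; pay $40.18 → $200.90

$40.18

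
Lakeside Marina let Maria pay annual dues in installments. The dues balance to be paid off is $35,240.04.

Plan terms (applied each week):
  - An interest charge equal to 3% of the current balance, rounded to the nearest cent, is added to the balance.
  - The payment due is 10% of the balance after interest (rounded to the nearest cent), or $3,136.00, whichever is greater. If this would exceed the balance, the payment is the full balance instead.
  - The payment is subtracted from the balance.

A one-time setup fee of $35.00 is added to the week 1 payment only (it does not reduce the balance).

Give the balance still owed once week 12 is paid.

Week 1: $35,240.04 +$1,057.20 interest = $36,297.24; pay $3,629.72 (+ $35.00 fee) → $32,667.52
Week 2: $32,667.52 +$980.03 interest = $33,647.55; pay $3,364.76 → $30,282.79
Week 3: $30,282.79 +$908.48 interest = $31,191.27; pay $3,136.00 → $28,055.27
Week 4: $28,055.27 +$841.66 interest = $28,896.93; pay $3,136.00 → $25,760.93
Week 5: $25,760.93 +$772.83 interest = $26,533.76; pay $3,136.00 → $23,397.76
Week 6: $23,397.76 +$701.93 interest = $24,099.69; pay $3,136.00 → $20,963.69
Week 7: $20,963.69 +$628.91 interest = $21,592.60; pay $3,136.00 → $18,456.60
Week 8: $18,456.60 +$553.70 interest = $19,010.30; pay $3,136.00 → $15,874.30
Week 9: $15,874.30 +$476.23 interest = $16,350.53; pay $3,136.00 → $13,214.53
Week 10: $13,214.53 +$396.44 interest = $13,610.97; pay $3,136.00 → $10,474.97
Week 11: $10,474.97 +$314.25 interest = $10,789.22; pay $3,136.00 → $7,653.22
Week 12: $7,653.22 +$229.60 interest = $7,882.82; pay $3,136.00 → $4,746.82

$4,746.82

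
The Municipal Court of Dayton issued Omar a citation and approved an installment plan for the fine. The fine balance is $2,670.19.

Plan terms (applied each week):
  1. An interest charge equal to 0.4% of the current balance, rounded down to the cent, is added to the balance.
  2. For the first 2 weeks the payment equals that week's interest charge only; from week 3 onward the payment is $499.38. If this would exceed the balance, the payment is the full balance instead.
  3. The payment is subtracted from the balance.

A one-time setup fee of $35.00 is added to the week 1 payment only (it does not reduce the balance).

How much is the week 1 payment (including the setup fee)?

$45.68

# | Opening | Interest | Payment | Fee | End bal
1 | $2,670.19 | $10.68 | $10.68 | $35.00 | $2,670.19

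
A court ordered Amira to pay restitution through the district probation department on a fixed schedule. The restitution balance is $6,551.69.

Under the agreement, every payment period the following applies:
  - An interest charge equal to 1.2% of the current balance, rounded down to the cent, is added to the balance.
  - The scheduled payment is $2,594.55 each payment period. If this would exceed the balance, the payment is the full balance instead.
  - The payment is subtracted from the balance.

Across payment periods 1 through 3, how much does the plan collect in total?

$6,696.60

Payment period 1: $6,551.69 +$78.62 interest = $6,630.31; pay $2,594.55 → $4,035.76
Payment period 2: $4,035.76 +$48.42 interest = $4,084.18; pay $2,594.55 → $1,489.63
Payment period 3: $1,489.63 +$17.87 interest = $1,507.50; pay $1,507.50 → $0.00
Total paid: $6,696.60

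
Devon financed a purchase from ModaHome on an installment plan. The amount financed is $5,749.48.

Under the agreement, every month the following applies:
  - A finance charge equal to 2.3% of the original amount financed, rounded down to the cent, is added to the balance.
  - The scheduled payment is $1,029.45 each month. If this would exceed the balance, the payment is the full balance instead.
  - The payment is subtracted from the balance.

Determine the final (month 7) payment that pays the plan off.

$498.39

Month 1: opening $5,749.48; interest $132.23 → $5,881.71; payment $1,029.45; balance $4,852.26
Month 2: opening $4,852.26; interest $132.23 → $4,984.49; payment $1,029.45; balance $3,955.04
Month 3: opening $3,955.04; interest $132.23 → $4,087.27; payment $1,029.45; balance $3,057.82
Month 4: opening $3,057.82; interest $132.23 → $3,190.05; payment $1,029.45; balance $2,160.60
Month 5: opening $2,160.60; interest $132.23 → $2,292.83; payment $1,029.45; balance $1,263.38
Month 6: opening $1,263.38; interest $132.23 → $1,395.61; payment $1,029.45; balance $366.16
Month 7: opening $366.16; interest $132.23 → $498.39; payment $498.39; balance $0.00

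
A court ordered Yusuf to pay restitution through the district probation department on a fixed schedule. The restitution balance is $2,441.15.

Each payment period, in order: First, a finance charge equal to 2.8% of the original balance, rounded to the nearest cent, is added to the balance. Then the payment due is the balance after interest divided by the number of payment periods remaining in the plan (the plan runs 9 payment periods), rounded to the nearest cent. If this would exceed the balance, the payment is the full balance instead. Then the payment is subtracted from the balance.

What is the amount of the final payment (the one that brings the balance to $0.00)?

Payment period 1: $2,441.15 +$68.35 interest = $2,509.50; pay $278.83 → $2,230.67
Payment period 2: $2,230.67 +$68.35 interest = $2,299.02; pay $287.38 → $2,011.64
Payment period 3: $2,011.64 +$68.35 interest = $2,079.99; pay $297.14 → $1,782.85
Payment period 4: $1,782.85 +$68.35 interest = $1,851.20; pay $308.53 → $1,542.67
Payment period 5: $1,542.67 +$68.35 interest = $1,611.02; pay $322.20 → $1,288.82
Payment period 6: $1,288.82 +$68.35 interest = $1,357.17; pay $339.29 → $1,017.88
Payment period 7: $1,017.88 +$68.35 interest = $1,086.23; pay $362.08 → $724.15
Payment period 8: $724.15 +$68.35 interest = $792.50; pay $396.25 → $396.25
Payment period 9: $396.25 +$68.35 interest = $464.60; pay $464.60 → $0.00

$464.60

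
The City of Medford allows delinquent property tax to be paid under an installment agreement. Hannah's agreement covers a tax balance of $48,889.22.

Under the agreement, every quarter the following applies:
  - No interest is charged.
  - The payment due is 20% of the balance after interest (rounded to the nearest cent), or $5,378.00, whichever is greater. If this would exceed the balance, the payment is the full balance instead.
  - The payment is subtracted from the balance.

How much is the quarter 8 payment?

# | Opening | Payment | End bal
1 | $48,889.22 | $9,777.84 | $39,111.38
2 | $39,111.38 | $7,822.28 | $31,289.10
3 | $31,289.10 | $6,257.82 | $25,031.28
4 | $25,031.28 | $5,378.00 | $19,653.28
5 | $19,653.28 | $5,378.00 | $14,275.28
6 | $14,275.28 | $5,378.00 | $8,897.28
7 | $8,897.28 | $5,378.00 | $3,519.28
8 | $3,519.28 | $3,519.28 | $0.00

$3,519.28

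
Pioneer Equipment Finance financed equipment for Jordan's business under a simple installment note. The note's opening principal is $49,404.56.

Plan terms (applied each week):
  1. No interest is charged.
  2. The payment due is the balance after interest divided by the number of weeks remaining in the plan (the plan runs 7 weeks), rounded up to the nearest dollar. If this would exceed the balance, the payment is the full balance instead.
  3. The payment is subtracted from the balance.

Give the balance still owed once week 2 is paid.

$35,288.56

Week 1: opening $49,404.56; payment $7,058.00; balance $42,346.56
Week 2: opening $42,346.56; payment $7,058.00; balance $35,288.56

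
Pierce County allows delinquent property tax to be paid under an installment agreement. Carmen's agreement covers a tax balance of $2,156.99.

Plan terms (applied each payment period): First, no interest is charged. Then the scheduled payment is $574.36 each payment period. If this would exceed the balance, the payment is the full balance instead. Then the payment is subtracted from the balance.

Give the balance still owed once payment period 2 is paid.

Payment period 1: opening $2,156.99; payment $574.36; balance $1,582.63
Payment period 2: opening $1,582.63; payment $574.36; balance $1,008.27

$1,008.27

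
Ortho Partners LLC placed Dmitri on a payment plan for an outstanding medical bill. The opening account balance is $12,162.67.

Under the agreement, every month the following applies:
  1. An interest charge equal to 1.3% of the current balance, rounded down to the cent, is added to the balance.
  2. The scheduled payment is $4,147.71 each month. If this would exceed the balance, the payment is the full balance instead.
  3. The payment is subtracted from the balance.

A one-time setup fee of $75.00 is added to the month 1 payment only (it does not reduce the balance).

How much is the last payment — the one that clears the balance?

$38.08

Month 1: opening $12,162.67; interest $158.11 → $12,320.78; payment $4,147.71 (+ $75.00 fee); balance $8,173.07
Month 2: opening $8,173.07; interest $106.24 → $8,279.31; payment $4,147.71; balance $4,131.60
Month 3: opening $4,131.60; interest $53.71 → $4,185.31; payment $4,147.71; balance $37.60
Month 4: opening $37.60; interest $0.48 → $38.08; payment $38.08; balance $0.00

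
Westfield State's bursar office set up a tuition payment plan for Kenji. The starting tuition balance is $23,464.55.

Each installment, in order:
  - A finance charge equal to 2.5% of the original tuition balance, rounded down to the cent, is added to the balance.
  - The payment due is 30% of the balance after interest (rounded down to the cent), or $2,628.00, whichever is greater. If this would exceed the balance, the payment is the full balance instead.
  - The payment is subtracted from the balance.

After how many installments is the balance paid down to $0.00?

8

Installment 1: opening $23,464.55; interest $586.61 → $24,051.16; payment $7,215.34; balance $16,835.82
Installment 2: opening $16,835.82; interest $586.61 → $17,422.43; payment $5,226.72; balance $12,195.71
Installment 3: opening $12,195.71; interest $586.61 → $12,782.32; payment $3,834.69; balance $8,947.63
Installment 4: opening $8,947.63; interest $586.61 → $9,534.24; payment $2,860.27; balance $6,673.97
Installment 5: opening $6,673.97; interest $586.61 → $7,260.58; payment $2,628.00; balance $4,632.58
Installment 6: opening $4,632.58; interest $586.61 → $5,219.19; payment $2,628.00; balance $2,591.19
Installment 7: opening $2,591.19; interest $586.61 → $3,177.80; payment $2,628.00; balance $549.80
Installment 8: opening $549.80; interest $586.61 → $1,136.41; payment $1,136.41; balance $0.00
Balance reaches $0.00 in installment 8.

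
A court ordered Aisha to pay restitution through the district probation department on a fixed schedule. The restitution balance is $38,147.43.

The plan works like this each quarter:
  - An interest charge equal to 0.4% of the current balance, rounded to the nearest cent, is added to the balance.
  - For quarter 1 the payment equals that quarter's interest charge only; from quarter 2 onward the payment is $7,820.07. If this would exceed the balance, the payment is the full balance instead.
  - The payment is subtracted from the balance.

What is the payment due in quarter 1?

Quarter 1: opening $38,147.43; interest $152.59 → $38,300.02; payment $152.59; balance $38,147.43

$152.59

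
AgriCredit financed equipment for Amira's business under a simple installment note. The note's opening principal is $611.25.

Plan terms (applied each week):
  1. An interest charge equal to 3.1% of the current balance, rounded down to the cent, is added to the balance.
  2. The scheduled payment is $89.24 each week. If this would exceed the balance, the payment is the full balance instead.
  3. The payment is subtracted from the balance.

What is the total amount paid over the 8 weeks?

Week 1: opening $611.25; interest $18.94 → $630.19; payment $89.24; balance $540.95
Week 2: opening $540.95; interest $16.76 → $557.71; payment $89.24; balance $468.47
Week 3: opening $468.47; interest $14.52 → $482.99; payment $89.24; balance $393.75
Week 4: opening $393.75; interest $12.20 → $405.95; payment $89.24; balance $316.71
Week 5: opening $316.71; interest $9.81 → $326.52; payment $89.24; balance $237.28
Week 6: opening $237.28; interest $7.35 → $244.63; payment $89.24; balance $155.39
Week 7: opening $155.39; interest $4.81 → $160.20; payment $89.24; balance $70.96
Week 8: opening $70.96; interest $2.19 → $73.15; payment $73.15; balance $0.00
Total paid: $697.83

$697.83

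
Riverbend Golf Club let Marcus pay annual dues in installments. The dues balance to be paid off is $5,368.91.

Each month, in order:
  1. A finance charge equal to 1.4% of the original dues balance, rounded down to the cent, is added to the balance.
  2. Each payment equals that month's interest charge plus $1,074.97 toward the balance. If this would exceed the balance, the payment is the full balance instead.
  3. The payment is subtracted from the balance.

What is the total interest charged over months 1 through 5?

$375.80

Month 1: opening $5,368.91; interest $75.16 → $5,444.07; payment $1,150.13; balance $4,293.94
Month 2: opening $4,293.94; interest $75.16 → $4,369.10; payment $1,150.13; balance $3,218.97
Month 3: opening $3,218.97; interest $75.16 → $3,294.13; payment $1,150.13; balance $2,144.00
Month 4: opening $2,144.00; interest $75.16 → $2,219.16; payment $1,150.13; balance $1,069.03
Month 5: opening $1,069.03; interest $75.16 → $1,144.19; payment $1,144.19; balance $0.00
Total interest: $75.16 + $75.16 + $75.16 + $75.16 + $75.16 = $375.80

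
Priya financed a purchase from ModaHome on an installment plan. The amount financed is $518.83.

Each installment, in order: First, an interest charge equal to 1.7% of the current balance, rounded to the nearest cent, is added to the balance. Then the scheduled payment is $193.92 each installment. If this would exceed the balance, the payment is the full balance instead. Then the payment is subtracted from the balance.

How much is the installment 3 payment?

$147.95

# | Opening | Interest | Payment | End bal
1 | $518.83 | $8.82 | $193.92 | $333.73
2 | $333.73 | $5.67 | $193.92 | $145.48
3 | $145.48 | $2.47 | $147.95 | $0.00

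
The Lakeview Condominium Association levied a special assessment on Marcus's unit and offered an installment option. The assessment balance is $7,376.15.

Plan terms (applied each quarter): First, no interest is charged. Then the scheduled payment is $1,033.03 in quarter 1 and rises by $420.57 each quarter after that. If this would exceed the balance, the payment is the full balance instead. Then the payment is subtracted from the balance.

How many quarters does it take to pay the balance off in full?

5

Quarter 1: opening $7,376.15; payment $1,033.03; balance $6,343.12
Quarter 2: opening $6,343.12; payment $1,453.60; balance $4,889.52
Quarter 3: opening $4,889.52; payment $1,874.17; balance $3,015.35
Quarter 4: opening $3,015.35; payment $2,294.74; balance $720.61
Quarter 5: opening $720.61; payment $720.61; balance $0.00
Balance reaches $0.00 in quarter 5.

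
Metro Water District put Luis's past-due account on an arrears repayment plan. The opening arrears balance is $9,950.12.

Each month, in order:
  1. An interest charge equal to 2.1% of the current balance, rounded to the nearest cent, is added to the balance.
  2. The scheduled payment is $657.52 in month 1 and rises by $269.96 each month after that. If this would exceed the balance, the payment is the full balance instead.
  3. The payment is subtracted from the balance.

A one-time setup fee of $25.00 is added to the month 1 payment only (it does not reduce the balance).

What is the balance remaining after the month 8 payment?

$0.00

Month 1: opening $9,950.12; interest $208.95 → $10,159.07; payment $657.52 (+ $25.00 fee); balance $9,501.55
Month 2: opening $9,501.55; interest $199.53 → $9,701.08; payment $927.48; balance $8,773.60
Month 3: opening $8,773.60; interest $184.25 → $8,957.85; payment $1,197.44; balance $7,760.41
Month 4: opening $7,760.41; interest $162.97 → $7,923.38; payment $1,467.40; balance $6,455.98
Month 5: opening $6,455.98; interest $135.58 → $6,591.56; payment $1,737.36; balance $4,854.20
Month 6: opening $4,854.20; interest $101.94 → $4,956.14; payment $2,007.32; balance $2,948.82
Month 7: opening $2,948.82; interest $61.93 → $3,010.75; payment $2,277.28; balance $733.47
Month 8: opening $733.47; interest $15.40 → $748.87; payment $748.87; balance $0.00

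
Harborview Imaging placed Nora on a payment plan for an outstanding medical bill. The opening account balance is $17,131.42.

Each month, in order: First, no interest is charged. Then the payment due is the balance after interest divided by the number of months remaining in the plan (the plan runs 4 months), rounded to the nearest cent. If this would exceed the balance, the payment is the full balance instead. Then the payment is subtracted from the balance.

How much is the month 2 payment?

$4,282.85

Month 1: $17,131.42 − $4,282.86 → $12,848.56
Month 2: $12,848.56 − $4,282.85 → $8,565.71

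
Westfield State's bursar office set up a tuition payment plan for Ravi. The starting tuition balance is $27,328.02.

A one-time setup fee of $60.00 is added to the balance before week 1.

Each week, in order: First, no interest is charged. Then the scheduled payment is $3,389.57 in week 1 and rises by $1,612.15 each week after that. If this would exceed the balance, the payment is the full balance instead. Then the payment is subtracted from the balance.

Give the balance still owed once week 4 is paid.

Week 1: opening $27,388.02; payment $3,389.57; balance $23,998.45
Week 2: opening $23,998.45; payment $5,001.72; balance $18,996.73
Week 3: opening $18,996.73; payment $6,613.87; balance $12,382.86
Week 4: opening $12,382.86; payment $8,226.02; balance $4,156.84

$4,156.84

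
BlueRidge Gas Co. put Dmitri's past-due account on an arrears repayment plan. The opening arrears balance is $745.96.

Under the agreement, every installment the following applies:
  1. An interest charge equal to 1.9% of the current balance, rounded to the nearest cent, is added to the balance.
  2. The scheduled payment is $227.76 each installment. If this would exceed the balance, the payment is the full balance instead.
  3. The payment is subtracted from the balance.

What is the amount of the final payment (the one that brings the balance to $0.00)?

$94.72

Installment 1: opening $745.96; interest $14.17 → $760.13; payment $227.76; balance $532.37
Installment 2: opening $532.37; interest $10.12 → $542.49; payment $227.76; balance $314.73
Installment 3: opening $314.73; interest $5.98 → $320.71; payment $227.76; balance $92.95
Installment 4: opening $92.95; interest $1.77 → $94.72; payment $94.72; balance $0.00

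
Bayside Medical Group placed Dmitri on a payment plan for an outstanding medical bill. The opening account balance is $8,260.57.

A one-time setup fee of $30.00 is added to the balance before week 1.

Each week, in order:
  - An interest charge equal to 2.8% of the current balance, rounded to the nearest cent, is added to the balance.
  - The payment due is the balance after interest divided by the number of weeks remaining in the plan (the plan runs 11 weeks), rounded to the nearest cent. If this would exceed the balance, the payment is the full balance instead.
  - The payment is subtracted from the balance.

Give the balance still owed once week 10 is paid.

$993.39

Week 1: $8,290.57 +$232.14 interest = $8,522.71; pay $774.79 → $7,747.92
Week 2: $7,747.92 +$216.94 interest = $7,964.86; pay $796.49 → $7,168.37
Week 3: $7,168.37 +$200.71 interest = $7,369.08; pay $818.79 → $6,550.29
Week 4: $6,550.29 +$183.41 interest = $6,733.70; pay $841.71 → $5,891.99
Week 5: $5,891.99 +$164.98 interest = $6,056.97; pay $865.28 → $5,191.69
Week 6: $5,191.69 +$145.37 interest = $5,337.06; pay $889.51 → $4,447.55
Week 7: $4,447.55 +$124.53 interest = $4,572.08; pay $914.42 → $3,657.66
Week 8: $3,657.66 +$102.41 interest = $3,760.07; pay $940.02 → $2,820.05
Week 9: $2,820.05 +$78.96 interest = $2,899.01; pay $966.34 → $1,932.67
Week 10: $1,932.67 +$54.11 interest = $1,986.78; pay $993.39 → $993.39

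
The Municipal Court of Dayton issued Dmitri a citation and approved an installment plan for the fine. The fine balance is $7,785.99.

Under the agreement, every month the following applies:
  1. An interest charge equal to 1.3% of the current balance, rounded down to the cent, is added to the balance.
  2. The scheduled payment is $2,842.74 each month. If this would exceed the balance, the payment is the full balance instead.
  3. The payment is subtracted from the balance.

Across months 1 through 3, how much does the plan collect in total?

$7,982.24

# | Opening | Interest | Payment | End bal
1 | $7,785.99 | $101.21 | $2,842.74 | $5,044.46
2 | $5,044.46 | $65.57 | $2,842.74 | $2,267.29
3 | $2,267.29 | $29.47 | $2,296.76 | $0.00
Total paid: $7,982.24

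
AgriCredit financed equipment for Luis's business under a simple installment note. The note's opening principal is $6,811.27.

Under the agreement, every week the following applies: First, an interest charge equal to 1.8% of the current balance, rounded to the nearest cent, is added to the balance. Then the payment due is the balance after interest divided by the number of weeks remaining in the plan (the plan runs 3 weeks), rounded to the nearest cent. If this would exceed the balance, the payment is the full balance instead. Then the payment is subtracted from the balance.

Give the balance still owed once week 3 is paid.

$0.00

# | Opening | Interest | Payment | End bal
1 | $6,811.27 | $122.60 | $2,311.29 | $4,622.58
2 | $4,622.58 | $83.21 | $2,352.90 | $2,352.89
3 | $2,352.89 | $42.35 | $2,395.24 | $0.00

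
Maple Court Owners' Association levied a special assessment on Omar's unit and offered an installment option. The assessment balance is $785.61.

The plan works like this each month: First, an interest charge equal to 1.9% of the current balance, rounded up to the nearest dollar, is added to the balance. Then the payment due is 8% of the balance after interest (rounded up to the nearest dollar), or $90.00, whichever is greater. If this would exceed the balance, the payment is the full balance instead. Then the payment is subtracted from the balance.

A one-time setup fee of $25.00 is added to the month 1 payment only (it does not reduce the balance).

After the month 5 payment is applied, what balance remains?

# | Opening | Interest | Payment | Fee | End bal
1 | $785.61 | $15.00 | $90.00 | $25.00 | $710.61
2 | $710.61 | $14.00 | $90.00 | — | $634.61
3 | $634.61 | $13.00 | $90.00 | — | $557.61
4 | $557.61 | $11.00 | $90.00 | — | $478.61
5 | $478.61 | $10.00 | $90.00 | — | $398.61

$398.61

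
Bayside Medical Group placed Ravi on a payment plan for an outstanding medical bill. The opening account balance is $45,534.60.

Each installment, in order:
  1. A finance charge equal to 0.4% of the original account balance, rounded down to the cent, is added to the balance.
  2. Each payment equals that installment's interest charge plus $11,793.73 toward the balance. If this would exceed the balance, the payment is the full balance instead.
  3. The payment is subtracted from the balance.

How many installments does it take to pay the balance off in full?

4

Installment 1: opening $45,534.60; interest $182.13 → $45,716.73; payment $11,975.86; balance $33,740.87
Installment 2: opening $33,740.87; interest $182.13 → $33,923.00; payment $11,975.86; balance $21,947.14
Installment 3: opening $21,947.14; interest $182.13 → $22,129.27; payment $11,975.86; balance $10,153.41
Installment 4: opening $10,153.41; interest $182.13 → $10,335.54; payment $10,335.54; balance $0.00
Balance reaches $0.00 in installment 4.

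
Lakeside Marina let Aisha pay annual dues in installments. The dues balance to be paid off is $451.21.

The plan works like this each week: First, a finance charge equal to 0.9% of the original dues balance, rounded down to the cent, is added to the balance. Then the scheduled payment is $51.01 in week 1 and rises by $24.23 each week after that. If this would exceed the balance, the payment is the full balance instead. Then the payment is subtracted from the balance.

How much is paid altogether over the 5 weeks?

Week 1: opening $451.21; interest $4.06 → $455.27; payment $51.01; balance $404.26
Week 2: opening $404.26; interest $4.06 → $408.32; payment $75.24; balance $333.08
Week 3: opening $333.08; interest $4.06 → $337.14; payment $99.47; balance $237.67
Week 4: opening $237.67; interest $4.06 → $241.73; payment $123.70; balance $118.03
Week 5: opening $118.03; interest $4.06 → $122.09; payment $122.09; balance $0.00
Total paid: $471.51

$471.51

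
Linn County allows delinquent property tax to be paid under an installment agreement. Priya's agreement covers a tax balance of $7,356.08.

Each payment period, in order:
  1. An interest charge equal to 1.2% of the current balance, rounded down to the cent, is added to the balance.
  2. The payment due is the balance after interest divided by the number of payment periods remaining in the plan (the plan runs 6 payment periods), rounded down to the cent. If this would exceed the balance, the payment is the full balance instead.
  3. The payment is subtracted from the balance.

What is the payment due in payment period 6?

$1,316.97

Payment period 1: opening $7,356.08; interest $88.27 → $7,444.35; payment $1,240.72; balance $6,203.63
Payment period 2: opening $6,203.63; interest $74.44 → $6,278.07; payment $1,255.61; balance $5,022.46
Payment period 3: opening $5,022.46; interest $60.26 → $5,082.72; payment $1,270.68; balance $3,812.04
Payment period 4: opening $3,812.04; interest $45.74 → $3,857.78; payment $1,285.92; balance $2,571.86
Payment period 5: opening $2,571.86; interest $30.86 → $2,602.72; payment $1,301.36; balance $1,301.36
Payment period 6: opening $1,301.36; interest $15.61 → $1,316.97; payment $1,316.97; balance $0.00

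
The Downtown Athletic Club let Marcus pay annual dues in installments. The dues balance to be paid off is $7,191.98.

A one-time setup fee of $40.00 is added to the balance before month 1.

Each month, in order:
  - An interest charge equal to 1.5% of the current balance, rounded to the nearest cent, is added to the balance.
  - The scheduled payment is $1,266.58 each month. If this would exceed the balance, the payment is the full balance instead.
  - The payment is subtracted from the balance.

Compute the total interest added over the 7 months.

Month 1: opening $7,231.98; interest $108.48 → $7,340.46; payment $1,266.58; balance $6,073.88
Month 2: opening $6,073.88; interest $91.11 → $6,164.99; payment $1,266.58; balance $4,898.41
Month 3: opening $4,898.41; interest $73.48 → $4,971.89; payment $1,266.58; balance $3,705.31
Month 4: opening $3,705.31; interest $55.58 → $3,760.89; payment $1,266.58; balance $2,494.31
Month 5: opening $2,494.31; interest $37.41 → $2,531.72; payment $1,266.58; balance $1,265.14
Month 6: opening $1,265.14; interest $18.98 → $1,284.12; payment $1,266.58; balance $17.54
Month 7: opening $17.54; interest $0.26 → $17.80; payment $17.80; balance $0.00
Total interest: $108.48 + $91.11 + $73.48 + $55.58 + $37.41 + $18.98 + $0.26 = $385.30

$385.30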